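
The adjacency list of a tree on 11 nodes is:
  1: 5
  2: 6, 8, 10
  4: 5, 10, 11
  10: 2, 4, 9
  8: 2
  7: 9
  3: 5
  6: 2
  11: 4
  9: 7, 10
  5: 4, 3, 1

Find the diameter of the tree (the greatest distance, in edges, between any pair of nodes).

5

A longest path is 8 - 2 - 10 - 4 - 5 - 1, with 5 edges.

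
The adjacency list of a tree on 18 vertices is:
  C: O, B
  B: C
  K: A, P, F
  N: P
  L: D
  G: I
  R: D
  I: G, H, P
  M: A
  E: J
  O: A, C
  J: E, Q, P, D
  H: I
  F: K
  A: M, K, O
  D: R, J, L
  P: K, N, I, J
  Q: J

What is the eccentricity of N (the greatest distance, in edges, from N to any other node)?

6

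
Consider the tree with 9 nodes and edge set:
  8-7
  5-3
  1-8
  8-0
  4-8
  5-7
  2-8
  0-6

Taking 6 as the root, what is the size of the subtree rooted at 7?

The subtree rooted at 7 contains: 7, 5, 3 — 3 nodes.

3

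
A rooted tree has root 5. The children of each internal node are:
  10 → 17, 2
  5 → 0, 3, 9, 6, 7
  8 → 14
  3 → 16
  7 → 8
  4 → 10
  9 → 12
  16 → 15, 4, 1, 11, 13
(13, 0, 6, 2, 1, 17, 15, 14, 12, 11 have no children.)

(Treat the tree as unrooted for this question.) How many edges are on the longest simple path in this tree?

8

BFS from 17 reaches 14 last, at distance 8; BFS from 14 confirms no node is farther.
Path: 17 - 10 - 4 - 16 - 3 - 5 - 7 - 8 - 14.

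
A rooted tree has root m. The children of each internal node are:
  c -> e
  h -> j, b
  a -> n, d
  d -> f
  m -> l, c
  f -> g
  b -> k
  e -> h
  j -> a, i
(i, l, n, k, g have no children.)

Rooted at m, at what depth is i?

5

Path from m to i: m – c – e – h – j – i, which has 5 edges.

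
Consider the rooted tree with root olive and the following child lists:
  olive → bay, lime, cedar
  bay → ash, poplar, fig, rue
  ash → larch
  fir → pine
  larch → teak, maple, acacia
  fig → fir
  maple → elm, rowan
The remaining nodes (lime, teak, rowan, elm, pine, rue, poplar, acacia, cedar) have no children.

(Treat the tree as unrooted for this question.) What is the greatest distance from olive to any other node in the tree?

The node farthest from olive is rowan (elm also at distance 5), via olive – bay – ash – larch – maple – rowan — 5 edges.

5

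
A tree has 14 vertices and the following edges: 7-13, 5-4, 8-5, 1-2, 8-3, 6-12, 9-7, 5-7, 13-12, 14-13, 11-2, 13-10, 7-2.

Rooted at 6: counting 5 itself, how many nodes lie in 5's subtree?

4

5's subtree: {5, 8, 4, 3}, size 4.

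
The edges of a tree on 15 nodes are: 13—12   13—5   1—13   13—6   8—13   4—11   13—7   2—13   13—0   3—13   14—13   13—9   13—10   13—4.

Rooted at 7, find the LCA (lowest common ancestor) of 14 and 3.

Path 14→root: 14 13 7; path 3→root: 3 13 7.
First common node: 13.

13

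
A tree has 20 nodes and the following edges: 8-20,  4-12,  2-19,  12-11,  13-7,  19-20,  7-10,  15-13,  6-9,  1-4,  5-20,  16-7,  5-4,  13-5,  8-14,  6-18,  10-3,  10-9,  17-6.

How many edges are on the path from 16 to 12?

5

16 – 7 – 13 – 5 – 4 – 12: 5 edges.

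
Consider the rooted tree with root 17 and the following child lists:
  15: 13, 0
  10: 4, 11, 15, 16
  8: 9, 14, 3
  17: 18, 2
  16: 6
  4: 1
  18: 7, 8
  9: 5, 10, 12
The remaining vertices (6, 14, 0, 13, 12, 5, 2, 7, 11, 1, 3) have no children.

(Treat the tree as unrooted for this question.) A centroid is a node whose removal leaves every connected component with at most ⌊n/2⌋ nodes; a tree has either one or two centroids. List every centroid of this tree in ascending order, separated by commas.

9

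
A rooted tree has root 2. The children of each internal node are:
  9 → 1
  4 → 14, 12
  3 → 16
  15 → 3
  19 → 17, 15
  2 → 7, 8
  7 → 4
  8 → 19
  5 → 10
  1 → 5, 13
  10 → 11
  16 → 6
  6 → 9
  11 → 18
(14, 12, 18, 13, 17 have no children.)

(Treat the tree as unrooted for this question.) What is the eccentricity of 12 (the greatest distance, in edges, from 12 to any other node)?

Distances from 12 peak at 15, attained at 18.
12-4-7-2-8-19-15-3-16-6-9-1-5-10-11-18

15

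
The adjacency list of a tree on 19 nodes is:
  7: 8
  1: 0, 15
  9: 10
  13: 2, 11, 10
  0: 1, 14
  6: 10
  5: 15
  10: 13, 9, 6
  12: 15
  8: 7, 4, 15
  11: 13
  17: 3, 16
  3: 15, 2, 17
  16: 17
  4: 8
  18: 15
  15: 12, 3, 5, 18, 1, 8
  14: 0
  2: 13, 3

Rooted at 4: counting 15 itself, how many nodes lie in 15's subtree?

16

15's subtree: {15, 3, 1, 12, 18, 5, 2, 17, 0, 13, 16, 14, 10, 11, 9, 6}, size 16.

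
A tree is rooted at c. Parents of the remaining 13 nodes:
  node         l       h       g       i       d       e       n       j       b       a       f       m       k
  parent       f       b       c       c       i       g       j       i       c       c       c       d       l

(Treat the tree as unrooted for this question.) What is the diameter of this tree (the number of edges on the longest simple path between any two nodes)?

6

Starting from k, a farthest node is n at distance 6.
One longest path: k – l – f – c – i – j – n.
So the diameter is 6.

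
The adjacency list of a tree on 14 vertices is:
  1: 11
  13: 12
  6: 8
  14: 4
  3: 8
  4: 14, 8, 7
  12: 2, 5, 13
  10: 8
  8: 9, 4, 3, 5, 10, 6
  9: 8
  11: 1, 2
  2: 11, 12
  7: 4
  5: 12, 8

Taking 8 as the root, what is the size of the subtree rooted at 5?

The subtree rooted at 5 contains: 5, 12, 2, 13, 11, 1 — 6 nodes.

6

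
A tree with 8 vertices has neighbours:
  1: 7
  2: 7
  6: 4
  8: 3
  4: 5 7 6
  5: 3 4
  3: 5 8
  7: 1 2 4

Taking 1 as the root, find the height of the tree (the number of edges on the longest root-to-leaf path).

5

A deepest node is 8, reached by 1-7-4-5-3-8.
That path has 5 edges, so the height is 5.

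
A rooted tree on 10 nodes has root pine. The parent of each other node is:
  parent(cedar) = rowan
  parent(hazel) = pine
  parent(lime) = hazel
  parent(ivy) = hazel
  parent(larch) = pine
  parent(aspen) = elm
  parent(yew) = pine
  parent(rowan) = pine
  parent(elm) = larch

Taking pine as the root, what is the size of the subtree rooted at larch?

Descendants of larch (including itself): larch, elm, aspen. That's 3.

3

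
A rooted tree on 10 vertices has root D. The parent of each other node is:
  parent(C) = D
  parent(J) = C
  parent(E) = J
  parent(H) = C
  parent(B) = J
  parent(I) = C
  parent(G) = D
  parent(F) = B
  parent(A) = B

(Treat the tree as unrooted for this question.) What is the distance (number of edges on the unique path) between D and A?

4

The path is D - C - J - B - A, which has 4 edges.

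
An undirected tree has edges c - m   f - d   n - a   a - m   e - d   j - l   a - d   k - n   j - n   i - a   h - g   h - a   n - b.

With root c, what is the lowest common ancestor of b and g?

b's ancestor chain is b, n, a, m, c and g's is g, h, a, m, c; they first meet at a.

a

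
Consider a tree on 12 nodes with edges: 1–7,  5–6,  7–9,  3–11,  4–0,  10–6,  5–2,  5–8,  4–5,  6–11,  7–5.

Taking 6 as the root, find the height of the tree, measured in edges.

A deepest node is 9, reached by 6–5–7–9.
That path has 3 edges, so the height is 3.

3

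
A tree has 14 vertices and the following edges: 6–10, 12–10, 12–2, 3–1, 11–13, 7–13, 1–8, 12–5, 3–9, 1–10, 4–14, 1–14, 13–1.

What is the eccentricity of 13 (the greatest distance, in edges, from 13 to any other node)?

A farthest node from 13 is 5 (2 also at distance 4).
The path 13-1-10-12-5 has 4 edges.

4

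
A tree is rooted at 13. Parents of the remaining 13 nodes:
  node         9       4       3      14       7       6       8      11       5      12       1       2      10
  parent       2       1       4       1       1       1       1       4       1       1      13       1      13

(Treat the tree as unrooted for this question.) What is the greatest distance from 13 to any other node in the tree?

The node farthest from 13 is 11 (3, 9 also at distance 3), via 13–1–4–11 — 3 edges.

3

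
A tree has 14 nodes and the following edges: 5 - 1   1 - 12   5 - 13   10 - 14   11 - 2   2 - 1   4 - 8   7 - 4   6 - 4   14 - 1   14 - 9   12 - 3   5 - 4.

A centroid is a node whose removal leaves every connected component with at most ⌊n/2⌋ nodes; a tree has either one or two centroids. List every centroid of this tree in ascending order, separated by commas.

1

If 1 is removed the pieces have sizes 6, 3, 2, 2, all ≤ ⌊14/2⌋ = 7.
Every other node leaves some component of size > 7, so the centroid is unique.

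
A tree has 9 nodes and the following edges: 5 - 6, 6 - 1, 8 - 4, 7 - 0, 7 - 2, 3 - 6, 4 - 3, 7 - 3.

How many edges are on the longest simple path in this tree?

4

Starting from 1, a farthest node is 2 at distance 4.
One longest path: 1 – 6 – 3 – 7 – 2.
So the diameter is 4.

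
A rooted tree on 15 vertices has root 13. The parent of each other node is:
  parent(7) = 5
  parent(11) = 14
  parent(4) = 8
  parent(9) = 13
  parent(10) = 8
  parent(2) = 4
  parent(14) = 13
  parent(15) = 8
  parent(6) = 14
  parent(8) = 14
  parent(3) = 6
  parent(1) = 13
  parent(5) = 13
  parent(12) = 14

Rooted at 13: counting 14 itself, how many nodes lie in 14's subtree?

14's subtree: {14, 8, 6, 11, 12, 4, 15, 10, 3, 2}, size 10.

10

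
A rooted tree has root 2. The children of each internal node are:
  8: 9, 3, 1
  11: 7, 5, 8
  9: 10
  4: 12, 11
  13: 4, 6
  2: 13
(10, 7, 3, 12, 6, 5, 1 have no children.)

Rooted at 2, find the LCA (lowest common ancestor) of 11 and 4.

11's ancestor chain is 11, 4, 13, 2 and 4's is 4, 13, 2; they first meet at 4.

4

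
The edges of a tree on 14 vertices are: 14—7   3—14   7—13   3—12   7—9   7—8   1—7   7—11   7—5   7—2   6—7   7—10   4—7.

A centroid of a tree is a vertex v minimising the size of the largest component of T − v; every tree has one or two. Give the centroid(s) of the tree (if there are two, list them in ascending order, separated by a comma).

Delete 7: the remaining components have sizes 3, 1, 1, 1, 1, 1, 1, 1, 1, 1, 1. Max 3 ≤ 7, so 7 is a centroid.
No neighbour of 7 does as well, so 7 is the unique centroid.

7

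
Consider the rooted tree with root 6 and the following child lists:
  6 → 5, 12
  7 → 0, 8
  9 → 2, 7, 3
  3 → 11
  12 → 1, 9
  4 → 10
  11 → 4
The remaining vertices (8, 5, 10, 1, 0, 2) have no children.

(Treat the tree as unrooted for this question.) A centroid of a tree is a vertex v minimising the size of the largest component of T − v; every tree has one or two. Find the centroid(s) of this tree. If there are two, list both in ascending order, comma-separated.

9

If 9 is removed the pieces have sizes 4, 4, 3, 1, all ≤ ⌊13/2⌋ = 6.
Every other node leaves some component of size > 6, so the centroid is unique.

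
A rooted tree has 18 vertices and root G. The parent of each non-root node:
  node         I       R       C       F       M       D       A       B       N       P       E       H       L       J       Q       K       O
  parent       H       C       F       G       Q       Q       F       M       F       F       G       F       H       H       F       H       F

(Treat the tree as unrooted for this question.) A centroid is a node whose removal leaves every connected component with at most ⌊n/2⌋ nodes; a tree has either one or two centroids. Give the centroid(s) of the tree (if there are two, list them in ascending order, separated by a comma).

F

Removing F splits the tree into components of sizes 5, 4, 2, 2, 1, 1, 1, 1; the largest is 5 ≤ ⌊18/2⌋ = 9.
No neighbour of F does as well, so F is the unique centroid.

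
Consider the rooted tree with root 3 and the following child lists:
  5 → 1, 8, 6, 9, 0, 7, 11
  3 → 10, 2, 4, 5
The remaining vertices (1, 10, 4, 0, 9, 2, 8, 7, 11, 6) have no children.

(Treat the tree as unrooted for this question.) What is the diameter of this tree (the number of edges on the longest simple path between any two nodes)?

A longest path is 2 – 3 – 5 – 8, with 3 edges.

3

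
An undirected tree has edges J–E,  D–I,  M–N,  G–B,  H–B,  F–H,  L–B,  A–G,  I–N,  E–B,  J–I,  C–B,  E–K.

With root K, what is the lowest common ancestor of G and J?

E

Path G→root: G B E K; path J→root: J E K.
First common node: E.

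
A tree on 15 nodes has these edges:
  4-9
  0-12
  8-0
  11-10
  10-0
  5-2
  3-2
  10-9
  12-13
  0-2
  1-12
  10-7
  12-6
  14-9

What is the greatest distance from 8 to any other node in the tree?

4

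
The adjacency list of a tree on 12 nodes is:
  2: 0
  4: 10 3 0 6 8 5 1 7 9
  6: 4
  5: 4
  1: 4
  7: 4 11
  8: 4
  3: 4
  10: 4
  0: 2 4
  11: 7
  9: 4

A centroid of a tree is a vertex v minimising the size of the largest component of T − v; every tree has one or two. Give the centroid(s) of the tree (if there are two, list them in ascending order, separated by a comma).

Removing 4 splits the tree into components of sizes 2, 2, 1, 1, 1, 1, 1, 1, 1; the largest is 2 ≤ ⌊12/2⌋ = 6.
No neighbour of 4 does as well, so 4 is the unique centroid.

4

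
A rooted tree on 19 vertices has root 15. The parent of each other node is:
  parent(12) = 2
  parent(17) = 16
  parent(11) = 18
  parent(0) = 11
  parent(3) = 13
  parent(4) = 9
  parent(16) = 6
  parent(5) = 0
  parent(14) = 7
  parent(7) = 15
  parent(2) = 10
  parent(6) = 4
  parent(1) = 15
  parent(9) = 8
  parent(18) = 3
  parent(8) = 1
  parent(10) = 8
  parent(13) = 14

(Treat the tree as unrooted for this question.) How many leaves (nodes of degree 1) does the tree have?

3

The leaves are 5, 12, 17.
That is 3 leaves.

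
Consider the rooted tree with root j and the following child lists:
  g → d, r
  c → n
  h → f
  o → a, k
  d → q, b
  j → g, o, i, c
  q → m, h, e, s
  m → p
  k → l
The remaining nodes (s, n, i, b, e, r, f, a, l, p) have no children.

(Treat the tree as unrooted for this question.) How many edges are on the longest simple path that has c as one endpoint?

6

A farthest node from c is f (p also at distance 6).
The path c-j-g-d-q-h-f has 6 edges.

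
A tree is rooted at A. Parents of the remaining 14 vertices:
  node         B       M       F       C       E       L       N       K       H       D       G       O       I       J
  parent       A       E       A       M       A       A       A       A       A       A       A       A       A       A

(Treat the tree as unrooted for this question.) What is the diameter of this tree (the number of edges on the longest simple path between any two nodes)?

4

Starting from C, a farthest node is L at distance 4.
One longest path: C–M–E–A–L.
So the diameter is 4.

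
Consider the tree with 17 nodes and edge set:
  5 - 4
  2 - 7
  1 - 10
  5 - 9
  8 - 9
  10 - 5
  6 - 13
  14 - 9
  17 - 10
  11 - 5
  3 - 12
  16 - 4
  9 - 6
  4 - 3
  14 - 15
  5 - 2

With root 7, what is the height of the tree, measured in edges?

5

A deepest node is 15, reached by 7 – 2 – 5 – 9 – 14 – 15.
That path has 5 edges, so the height is 5.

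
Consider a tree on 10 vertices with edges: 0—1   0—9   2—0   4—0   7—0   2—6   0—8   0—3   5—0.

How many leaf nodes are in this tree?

8

Exactly 8 nodes have a single neighbour: 1, 3, 4, 5, 6, 7, 8, 9.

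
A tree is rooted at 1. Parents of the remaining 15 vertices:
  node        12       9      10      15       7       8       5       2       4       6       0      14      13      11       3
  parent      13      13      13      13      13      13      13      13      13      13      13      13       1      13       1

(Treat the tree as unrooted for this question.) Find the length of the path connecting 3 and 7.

3

Walking from 3: 3–1–13–7. Length 3.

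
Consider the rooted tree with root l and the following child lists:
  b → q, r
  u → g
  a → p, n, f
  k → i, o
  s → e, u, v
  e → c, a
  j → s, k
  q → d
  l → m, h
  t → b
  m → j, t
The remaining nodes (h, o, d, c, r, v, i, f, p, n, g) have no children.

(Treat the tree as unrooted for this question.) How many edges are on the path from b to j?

3

b – t – m – j: 3 edges.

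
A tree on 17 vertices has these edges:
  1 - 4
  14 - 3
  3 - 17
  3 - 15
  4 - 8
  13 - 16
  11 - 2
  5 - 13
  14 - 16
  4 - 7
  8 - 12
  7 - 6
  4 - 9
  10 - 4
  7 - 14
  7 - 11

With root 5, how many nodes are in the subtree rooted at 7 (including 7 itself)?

The subtree rooted at 7 contains: 7, 4, 6, 11, 10, 8, 1, 9, 2, 12 — 10 nodes.

10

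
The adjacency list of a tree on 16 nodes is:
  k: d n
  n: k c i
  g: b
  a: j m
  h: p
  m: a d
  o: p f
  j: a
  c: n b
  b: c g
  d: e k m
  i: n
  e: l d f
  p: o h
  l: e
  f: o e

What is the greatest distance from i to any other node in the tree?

Distances from i peak at 8, attained at h.
i-n-k-d-e-f-o-p-h

8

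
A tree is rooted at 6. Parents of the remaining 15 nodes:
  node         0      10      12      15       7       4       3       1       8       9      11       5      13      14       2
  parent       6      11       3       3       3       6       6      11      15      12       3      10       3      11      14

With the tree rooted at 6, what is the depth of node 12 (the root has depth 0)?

2

Path from 6 to 12: 6 – 3 – 12, which has 2 edges.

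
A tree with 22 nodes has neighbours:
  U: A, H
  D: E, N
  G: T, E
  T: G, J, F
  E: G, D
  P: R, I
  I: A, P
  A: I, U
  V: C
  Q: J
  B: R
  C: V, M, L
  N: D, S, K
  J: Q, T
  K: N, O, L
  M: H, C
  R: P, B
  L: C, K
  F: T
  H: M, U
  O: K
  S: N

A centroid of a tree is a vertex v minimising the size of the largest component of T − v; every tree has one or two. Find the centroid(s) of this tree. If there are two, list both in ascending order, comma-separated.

K, L

Removing K splits the tree into components of sizes 11, 9, 1; the largest is 11 ≤ ⌊22/2⌋ = 11.
L is adjacent to K and is also a centroid (the largest component after removing it is likewise 11).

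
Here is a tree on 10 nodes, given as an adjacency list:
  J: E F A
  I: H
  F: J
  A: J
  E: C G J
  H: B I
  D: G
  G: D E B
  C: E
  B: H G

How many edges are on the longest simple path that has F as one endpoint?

The node farthest from F is I, via F–J–E–G–B–H–I — 6 edges.

6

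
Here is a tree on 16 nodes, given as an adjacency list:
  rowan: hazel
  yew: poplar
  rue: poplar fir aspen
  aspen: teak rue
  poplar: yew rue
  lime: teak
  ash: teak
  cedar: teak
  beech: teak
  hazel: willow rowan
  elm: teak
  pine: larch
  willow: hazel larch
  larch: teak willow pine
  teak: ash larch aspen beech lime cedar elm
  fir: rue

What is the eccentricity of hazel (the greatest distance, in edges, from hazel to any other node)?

A farthest node from hazel is yew.
The path hazel-willow-larch-teak-aspen-rue-poplar-yew has 7 edges.

7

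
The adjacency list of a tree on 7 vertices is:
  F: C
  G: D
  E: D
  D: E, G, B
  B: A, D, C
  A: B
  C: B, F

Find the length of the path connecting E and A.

Walking from E: E–D–B–A. Length 3.

3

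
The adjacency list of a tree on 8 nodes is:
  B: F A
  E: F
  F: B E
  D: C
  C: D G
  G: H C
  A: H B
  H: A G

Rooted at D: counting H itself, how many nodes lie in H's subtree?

5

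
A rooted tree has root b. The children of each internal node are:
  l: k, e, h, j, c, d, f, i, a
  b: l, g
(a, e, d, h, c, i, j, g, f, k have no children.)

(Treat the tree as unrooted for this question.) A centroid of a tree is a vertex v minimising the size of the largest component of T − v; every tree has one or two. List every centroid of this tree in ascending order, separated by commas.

Delete l: the remaining components have sizes 2, 1, 1, 1, 1, 1, 1, 1, 1, 1. Max 2 ≤ 6, so l is a centroid.
No neighbour of l does as well, so l is the unique centroid.

l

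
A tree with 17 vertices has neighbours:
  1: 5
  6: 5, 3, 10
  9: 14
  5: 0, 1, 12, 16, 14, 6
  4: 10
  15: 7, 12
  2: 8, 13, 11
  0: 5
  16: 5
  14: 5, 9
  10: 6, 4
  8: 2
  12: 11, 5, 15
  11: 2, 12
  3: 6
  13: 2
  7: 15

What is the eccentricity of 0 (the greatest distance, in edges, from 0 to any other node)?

The node farthest from 0 is 13 (8 also at distance 5), via 0-5-12-11-2-13 — 5 edges.

5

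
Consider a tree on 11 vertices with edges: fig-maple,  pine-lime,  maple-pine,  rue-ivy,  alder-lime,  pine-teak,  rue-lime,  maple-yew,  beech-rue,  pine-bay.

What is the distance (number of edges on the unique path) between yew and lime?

3

The path is yew–maple–pine–lime, which has 3 edges.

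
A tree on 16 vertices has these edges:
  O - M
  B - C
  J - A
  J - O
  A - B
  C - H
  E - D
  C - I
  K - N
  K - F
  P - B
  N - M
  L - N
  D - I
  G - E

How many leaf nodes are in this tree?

5

Degree-1 nodes: F, G, H, L, P — 5 of them.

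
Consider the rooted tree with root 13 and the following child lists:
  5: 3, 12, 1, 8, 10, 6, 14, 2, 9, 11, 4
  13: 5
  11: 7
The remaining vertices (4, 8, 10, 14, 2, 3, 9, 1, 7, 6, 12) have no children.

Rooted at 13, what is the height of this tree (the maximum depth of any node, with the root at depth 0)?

3

The longest root-to-leaf path is 13-5-11-7 (3 edges).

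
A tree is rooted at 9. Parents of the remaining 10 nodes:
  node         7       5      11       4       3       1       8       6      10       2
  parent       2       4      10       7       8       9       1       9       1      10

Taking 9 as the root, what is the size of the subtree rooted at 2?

2's subtree: {2, 7, 4, 5}, size 4.

4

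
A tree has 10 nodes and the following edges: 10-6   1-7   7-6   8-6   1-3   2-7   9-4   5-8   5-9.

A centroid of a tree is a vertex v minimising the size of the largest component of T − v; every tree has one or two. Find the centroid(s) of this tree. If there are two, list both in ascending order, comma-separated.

6

Delete 6: the remaining components have sizes 4, 4, 1. Max 4 ≤ 5, so 6 is a centroid.
Every other node leaves some component of size > 5, so the centroid is unique.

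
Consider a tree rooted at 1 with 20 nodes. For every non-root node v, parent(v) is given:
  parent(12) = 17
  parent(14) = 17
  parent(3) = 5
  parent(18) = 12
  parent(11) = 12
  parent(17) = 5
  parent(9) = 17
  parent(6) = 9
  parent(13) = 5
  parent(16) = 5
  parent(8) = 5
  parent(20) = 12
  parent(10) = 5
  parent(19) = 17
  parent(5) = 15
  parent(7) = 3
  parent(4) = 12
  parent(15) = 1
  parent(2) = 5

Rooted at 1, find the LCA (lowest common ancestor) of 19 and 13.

Ancestors of 19 (toward the root): 19, 17, 5, 15, 1.
Ancestors of 13: 13, 5, 15, 1.
The deepest node appearing in both lists is 5.

5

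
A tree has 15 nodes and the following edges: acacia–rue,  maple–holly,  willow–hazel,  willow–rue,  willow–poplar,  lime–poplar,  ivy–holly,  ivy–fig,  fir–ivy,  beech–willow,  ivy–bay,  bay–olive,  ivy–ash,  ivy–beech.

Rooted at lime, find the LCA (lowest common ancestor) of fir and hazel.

willow

Ancestors of fir (toward the root): fir, ivy, beech, willow, poplar, lime.
Ancestors of hazel: hazel, willow, poplar, lime.
The deepest node appearing in both lists is willow.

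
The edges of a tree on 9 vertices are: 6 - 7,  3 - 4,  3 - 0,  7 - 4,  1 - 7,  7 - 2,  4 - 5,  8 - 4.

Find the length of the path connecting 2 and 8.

The path is 2 - 7 - 4 - 8, which has 3 edges.

3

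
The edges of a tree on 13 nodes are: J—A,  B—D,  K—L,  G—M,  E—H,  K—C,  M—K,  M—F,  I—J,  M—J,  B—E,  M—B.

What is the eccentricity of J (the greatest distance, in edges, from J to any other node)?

The node farthest from J is H, via J – M – B – E – H — 4 edges.

4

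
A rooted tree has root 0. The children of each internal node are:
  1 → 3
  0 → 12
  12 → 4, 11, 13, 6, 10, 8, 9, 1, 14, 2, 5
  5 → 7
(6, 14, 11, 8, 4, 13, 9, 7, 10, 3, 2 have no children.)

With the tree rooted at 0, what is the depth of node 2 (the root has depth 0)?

2

0 – 12 – 2 — 2 edges.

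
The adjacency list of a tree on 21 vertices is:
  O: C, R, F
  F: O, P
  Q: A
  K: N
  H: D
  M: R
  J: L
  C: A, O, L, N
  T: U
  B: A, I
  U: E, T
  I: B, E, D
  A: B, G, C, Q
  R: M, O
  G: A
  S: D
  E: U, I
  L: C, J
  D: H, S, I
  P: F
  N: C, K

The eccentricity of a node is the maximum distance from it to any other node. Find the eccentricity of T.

9

Distances from T peak at 9, attained at P (M also at distance 9).
T-U-E-I-B-A-C-O-F-P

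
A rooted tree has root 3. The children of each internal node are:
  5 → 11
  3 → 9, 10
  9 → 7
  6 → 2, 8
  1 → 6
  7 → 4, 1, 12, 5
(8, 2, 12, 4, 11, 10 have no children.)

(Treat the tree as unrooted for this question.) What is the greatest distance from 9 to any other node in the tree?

4

Distances from 9 peak at 4, attained at 2 (8 also at distance 4).
9–7–1–6–2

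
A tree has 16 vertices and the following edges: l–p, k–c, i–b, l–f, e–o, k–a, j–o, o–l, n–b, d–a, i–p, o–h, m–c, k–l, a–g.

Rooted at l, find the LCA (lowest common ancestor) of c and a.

Ancestors of c (toward the root): c, k, l.
Ancestors of a: a, k, l.
The deepest node appearing in both lists is k.

k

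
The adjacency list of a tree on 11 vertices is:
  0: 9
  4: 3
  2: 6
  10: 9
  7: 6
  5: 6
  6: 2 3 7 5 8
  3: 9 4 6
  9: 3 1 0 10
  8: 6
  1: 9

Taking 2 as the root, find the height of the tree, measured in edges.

4

The longest root-to-leaf path is 2 → 6 → 3 → 9 → 0 (4 edges).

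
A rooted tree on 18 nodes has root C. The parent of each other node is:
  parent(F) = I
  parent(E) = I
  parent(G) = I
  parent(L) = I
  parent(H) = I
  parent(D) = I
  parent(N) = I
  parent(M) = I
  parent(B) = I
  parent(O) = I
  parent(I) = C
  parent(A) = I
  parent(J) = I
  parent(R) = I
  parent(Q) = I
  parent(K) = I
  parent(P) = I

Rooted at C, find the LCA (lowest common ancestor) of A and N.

Ancestors of A (toward the root): A, I, C.
Ancestors of N: N, I, C.
The deepest node appearing in both lists is I.

I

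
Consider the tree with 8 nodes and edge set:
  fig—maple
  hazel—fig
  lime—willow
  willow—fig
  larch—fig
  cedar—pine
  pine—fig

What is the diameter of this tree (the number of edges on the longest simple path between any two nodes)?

4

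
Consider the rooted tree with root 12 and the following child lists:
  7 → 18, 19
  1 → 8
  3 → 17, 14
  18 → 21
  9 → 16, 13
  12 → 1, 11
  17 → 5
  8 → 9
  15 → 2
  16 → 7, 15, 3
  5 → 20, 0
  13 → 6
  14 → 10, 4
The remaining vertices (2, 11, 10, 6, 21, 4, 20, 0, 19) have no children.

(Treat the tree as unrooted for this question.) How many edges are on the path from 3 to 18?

3

3 - 16 - 7 - 18: 3 edges.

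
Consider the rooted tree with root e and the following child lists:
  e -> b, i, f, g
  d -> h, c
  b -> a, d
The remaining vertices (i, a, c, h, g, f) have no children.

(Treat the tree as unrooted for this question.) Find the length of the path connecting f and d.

f–e–b–d: 3 edges.

3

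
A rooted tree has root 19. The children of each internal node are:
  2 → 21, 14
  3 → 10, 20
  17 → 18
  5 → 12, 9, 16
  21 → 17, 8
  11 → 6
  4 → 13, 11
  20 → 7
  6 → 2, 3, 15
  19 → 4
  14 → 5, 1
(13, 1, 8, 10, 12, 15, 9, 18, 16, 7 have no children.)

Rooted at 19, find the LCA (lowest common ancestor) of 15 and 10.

15's ancestor chain is 15, 6, 11, 4, 19 and 10's is 10, 3, 6, 11, 4, 19; they first meet at 6.

6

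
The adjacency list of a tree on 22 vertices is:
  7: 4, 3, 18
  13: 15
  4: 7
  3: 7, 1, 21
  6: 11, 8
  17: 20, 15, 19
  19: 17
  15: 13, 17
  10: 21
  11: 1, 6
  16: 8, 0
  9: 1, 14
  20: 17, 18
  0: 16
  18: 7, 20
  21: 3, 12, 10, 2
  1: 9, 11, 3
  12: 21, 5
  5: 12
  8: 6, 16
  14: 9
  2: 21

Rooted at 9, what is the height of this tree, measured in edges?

13 sits deepest: 9-1-3-7-18-20-17-15-13 — 8 edges from the root.

8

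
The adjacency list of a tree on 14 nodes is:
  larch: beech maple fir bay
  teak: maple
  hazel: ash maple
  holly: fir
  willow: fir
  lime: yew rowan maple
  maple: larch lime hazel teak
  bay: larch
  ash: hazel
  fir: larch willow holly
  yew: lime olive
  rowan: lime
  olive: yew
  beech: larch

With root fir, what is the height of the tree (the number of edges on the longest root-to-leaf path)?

5

A deepest node is olive, reached by fir–larch–maple–lime–yew–olive.
That path has 5 edges, so the height is 5.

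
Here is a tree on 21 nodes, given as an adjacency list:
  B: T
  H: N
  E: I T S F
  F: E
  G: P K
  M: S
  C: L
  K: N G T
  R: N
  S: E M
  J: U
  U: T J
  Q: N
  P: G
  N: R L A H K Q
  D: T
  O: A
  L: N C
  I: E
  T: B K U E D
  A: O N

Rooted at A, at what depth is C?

3

Path from A to C: A → N → L → C, which has 3 edges.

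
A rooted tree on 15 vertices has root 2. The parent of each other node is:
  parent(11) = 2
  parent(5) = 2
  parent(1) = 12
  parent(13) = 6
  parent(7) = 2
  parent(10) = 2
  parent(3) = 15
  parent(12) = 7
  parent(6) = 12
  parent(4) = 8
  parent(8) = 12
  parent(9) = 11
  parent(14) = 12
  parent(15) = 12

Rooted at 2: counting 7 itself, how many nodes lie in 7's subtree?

10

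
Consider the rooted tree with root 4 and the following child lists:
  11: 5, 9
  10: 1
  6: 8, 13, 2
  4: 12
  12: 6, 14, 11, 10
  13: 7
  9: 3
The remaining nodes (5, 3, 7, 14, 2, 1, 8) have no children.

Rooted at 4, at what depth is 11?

2

Climbing from 11 to the root: 11 – 12 – 4. That's 2 steps.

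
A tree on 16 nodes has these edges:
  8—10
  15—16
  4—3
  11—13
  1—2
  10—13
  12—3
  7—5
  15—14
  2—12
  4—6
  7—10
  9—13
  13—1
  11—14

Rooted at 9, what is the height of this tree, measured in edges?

7

A deepest node is 6, reached by 9 – 13 – 1 – 2 – 12 – 3 – 4 – 6.
That path has 7 edges, so the height is 7.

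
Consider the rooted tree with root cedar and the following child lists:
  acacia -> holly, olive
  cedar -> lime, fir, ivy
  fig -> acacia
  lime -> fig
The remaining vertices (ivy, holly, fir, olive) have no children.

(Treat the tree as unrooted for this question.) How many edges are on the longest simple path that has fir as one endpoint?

5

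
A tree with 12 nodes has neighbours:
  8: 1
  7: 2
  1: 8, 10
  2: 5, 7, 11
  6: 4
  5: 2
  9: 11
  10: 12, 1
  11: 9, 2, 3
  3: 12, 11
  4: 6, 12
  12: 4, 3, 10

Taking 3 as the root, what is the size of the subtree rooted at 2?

3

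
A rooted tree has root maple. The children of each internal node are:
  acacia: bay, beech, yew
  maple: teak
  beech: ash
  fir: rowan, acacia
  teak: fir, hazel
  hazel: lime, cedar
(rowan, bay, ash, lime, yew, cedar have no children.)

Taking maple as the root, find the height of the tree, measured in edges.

5

A deepest node is ash, reached by maple–teak–fir–acacia–beech–ash.
That path has 5 edges, so the height is 5.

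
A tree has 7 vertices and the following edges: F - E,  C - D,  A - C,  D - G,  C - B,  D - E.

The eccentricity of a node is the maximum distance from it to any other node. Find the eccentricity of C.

3

A farthest node from C is F.
The path C – D – E – F has 3 edges.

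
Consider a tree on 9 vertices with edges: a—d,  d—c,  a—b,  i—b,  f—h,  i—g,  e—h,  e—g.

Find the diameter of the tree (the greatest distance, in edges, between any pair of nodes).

8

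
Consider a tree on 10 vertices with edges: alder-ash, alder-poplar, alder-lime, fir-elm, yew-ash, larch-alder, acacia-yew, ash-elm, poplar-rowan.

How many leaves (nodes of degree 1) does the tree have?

The leaves are acacia, fir, larch, lime, rowan.
That is 5 leaves.

5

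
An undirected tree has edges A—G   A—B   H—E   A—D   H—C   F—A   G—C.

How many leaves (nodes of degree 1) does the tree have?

4

Exactly 4 nodes have a single neighbour: B, D, E, F.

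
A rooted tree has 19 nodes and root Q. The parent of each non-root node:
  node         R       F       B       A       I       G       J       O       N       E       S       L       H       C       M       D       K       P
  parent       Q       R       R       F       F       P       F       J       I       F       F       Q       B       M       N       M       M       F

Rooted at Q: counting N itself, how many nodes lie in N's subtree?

5

N's subtree: {N, M, D, C, K}, size 5.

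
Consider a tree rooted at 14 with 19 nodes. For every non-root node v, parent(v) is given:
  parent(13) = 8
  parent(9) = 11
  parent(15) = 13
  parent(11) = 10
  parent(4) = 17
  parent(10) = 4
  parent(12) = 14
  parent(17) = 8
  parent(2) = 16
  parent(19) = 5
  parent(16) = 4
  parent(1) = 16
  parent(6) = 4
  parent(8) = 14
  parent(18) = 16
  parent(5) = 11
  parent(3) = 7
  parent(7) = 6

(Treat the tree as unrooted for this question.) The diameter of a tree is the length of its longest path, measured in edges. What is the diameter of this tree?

8

BFS from 15 reaches 19 last, at distance 8; BFS from 19 confirms no node is farther.
Path: 15 - 13 - 8 - 17 - 4 - 10 - 11 - 5 - 19.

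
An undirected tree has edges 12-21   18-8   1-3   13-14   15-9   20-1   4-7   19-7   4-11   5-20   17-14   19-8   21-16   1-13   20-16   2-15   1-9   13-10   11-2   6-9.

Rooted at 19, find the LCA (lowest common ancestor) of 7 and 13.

7

Ancestors of 7 (toward the root): 7, 19.
Ancestors of 13: 13, 1, 9, 15, 2, 11, 4, 7, 19.
The deepest node appearing in both lists is 7.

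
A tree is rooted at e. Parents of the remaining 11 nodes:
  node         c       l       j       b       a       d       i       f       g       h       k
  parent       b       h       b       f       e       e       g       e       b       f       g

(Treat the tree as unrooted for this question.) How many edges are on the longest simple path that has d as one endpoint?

Distances from d peak at 5, attained at i (k also at distance 5).
d–e–f–b–g–i

5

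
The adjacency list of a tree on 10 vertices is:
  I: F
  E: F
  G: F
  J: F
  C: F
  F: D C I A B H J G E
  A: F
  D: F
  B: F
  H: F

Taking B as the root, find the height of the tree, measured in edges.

The longest root-to-leaf path is B → F → H (2 edges).

2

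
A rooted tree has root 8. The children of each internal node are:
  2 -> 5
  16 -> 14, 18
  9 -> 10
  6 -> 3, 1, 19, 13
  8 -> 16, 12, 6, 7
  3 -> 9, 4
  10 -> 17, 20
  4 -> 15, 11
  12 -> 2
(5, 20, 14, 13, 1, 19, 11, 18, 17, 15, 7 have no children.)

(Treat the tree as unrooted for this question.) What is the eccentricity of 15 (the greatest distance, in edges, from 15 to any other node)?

Distances from 15 peak at 7, attained at 5.
15-4-3-6-8-12-2-5

7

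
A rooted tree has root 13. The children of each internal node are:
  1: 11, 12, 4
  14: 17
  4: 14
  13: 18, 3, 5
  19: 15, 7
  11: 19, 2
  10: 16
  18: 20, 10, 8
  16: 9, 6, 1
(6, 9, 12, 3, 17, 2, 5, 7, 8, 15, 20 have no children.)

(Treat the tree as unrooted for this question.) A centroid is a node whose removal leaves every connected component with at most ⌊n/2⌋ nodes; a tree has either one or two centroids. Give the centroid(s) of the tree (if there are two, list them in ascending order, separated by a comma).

1, 16

Delete 1: the remaining components have sizes 10, 5, 3, 1. Max 10 ≤ 10, so 1 is a centroid.
Its neighbour 16 also leaves a largest component of size 10, so both are centroids.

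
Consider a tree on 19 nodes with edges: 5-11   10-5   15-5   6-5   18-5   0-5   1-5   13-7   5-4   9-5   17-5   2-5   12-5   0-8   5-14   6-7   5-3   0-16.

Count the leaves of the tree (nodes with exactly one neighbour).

15

The leaves are 1, 2, 3, 4, 8, 9, 10, 11, 12, 13, 14, 15, 16, 17, 18.
That is 15 leaves.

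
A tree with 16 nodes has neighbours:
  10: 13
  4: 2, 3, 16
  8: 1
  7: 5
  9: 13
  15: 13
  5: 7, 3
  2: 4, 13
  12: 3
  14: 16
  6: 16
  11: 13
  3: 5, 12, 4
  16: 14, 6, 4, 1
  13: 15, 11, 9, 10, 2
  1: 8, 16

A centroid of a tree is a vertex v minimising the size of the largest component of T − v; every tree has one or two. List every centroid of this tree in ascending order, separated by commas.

If 4 is removed the pieces have sizes 6, 5, 4, all ≤ ⌊16/2⌋ = 8.
No neighbour of 4 does as well, so 4 is the unique centroid.

4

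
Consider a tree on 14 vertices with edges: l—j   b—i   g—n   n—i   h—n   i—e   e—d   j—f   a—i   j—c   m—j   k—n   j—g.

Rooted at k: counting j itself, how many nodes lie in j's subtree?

5

The subtree rooted at j contains: j, c, l, m, f — 5 nodes.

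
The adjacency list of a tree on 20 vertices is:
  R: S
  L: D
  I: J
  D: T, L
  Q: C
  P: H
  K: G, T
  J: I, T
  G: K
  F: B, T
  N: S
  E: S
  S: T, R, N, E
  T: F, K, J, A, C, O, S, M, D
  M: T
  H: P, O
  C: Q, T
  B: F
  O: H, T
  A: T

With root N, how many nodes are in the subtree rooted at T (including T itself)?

T's subtree: {T, K, C, O, F, D, A, J, M, G, Q, H, B, L, I, P}, size 16.

16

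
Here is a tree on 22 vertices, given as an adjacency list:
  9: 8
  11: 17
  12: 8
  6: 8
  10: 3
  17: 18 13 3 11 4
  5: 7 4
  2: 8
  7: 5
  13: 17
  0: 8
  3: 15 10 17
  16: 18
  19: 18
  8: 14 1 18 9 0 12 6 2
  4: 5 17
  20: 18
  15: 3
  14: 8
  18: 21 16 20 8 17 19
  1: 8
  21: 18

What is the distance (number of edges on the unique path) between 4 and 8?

3

The path is 4 - 17 - 18 - 8, which has 3 edges.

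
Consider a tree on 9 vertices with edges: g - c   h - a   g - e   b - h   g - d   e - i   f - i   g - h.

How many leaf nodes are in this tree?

Degree-1 nodes: a, b, c, d, f — 5 of them.

5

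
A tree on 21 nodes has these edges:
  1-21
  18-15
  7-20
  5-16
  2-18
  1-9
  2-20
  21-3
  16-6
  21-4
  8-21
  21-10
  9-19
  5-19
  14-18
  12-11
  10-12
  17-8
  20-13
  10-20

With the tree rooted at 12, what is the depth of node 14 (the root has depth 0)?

Path from 12 to 14: 12–10–20–2–18–14, which has 5 edges.

5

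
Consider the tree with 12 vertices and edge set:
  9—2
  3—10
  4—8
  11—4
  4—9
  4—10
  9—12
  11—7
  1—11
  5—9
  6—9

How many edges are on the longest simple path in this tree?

BFS from 12 reaches 3 last, at distance 4; BFS from 3 confirms no node is farther.
Path: 12 - 9 - 4 - 10 - 3.

4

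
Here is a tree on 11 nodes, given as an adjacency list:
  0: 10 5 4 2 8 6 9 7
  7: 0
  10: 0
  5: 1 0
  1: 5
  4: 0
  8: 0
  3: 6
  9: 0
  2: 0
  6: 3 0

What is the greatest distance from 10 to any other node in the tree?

A farthest node from 10 is 1 (3 also at distance 3).
The path 10-0-5-1 has 3 edges.

3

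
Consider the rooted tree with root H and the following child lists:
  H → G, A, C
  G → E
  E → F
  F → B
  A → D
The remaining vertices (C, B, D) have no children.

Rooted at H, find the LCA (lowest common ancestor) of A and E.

H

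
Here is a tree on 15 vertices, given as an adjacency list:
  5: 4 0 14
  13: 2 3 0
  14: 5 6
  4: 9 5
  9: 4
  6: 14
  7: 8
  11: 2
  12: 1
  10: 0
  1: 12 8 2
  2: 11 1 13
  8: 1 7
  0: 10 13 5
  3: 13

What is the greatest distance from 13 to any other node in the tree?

4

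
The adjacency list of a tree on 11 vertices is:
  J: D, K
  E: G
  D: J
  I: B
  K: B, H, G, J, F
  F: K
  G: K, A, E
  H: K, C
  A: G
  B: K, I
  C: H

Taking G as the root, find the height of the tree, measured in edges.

3

The longest root-to-leaf path is G-K-H-C (3 edges).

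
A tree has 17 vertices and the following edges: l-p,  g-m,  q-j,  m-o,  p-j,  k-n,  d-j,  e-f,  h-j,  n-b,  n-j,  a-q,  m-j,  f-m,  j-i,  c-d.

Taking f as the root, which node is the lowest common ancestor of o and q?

m

Ancestors of o (toward the root): o, m, f.
Ancestors of q: q, j, m, f.
The deepest node appearing in both lists is m.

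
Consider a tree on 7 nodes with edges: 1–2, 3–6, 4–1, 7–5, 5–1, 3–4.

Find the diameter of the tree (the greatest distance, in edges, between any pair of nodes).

5

A longest path is 7–5–1–4–3–6, with 5 edges.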